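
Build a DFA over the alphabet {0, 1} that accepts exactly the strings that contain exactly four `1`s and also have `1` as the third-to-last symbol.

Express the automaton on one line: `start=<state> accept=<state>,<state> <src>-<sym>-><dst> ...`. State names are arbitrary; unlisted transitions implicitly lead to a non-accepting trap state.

Run two small machines in parallel and take their product. One (6 states) tracks the count of `1`s, saturating at 5; the other (15 states) tracks the last 3 symbols read. Each combined state is a pair, one component from each; accept when both components accept. Minimizing collapses redundant product states.
          0    1  
>  S0     S0   S1 
   S1     S1   S2 
   S2     S3   S4 
   S3     S3   S5 
   S4     S6   S7 
   S5     S6   S8 
   S6     S9  S10 
 * S7    S11  S12 
   S8    S11  S12 
   S9     S9  S13 
 * S10   S14  S12 
 * S11   S15  S12 
   S12   S12  S12 
   S13   S14  S12 
   S14   S15  S12 
 * S15   S12  S12 
(> = start, * = accepting)

start=S0 accept=S7,S10,S11,S15 S0-0->S0 S0-1->S1 S1-0->S1 S1-1->S2 S2-0->S3 S2-1->S4 S3-0->S3 S3-1->S5 S4-0->S6 S4-1->S7 S5-0->S6 S5-1->S8 S6-0->S9 S6-1->S10 S7-0->S11 S7-1->S12 S8-0->S11 S8-1->S12 S9-0->S9 S9-1->S13 S10-0->S14 S10-1->S12 S11-0->S15 S11-1->S12 S12-0->S12 S12-1->S12 S13-0->S14 S13-1->S12 S14-0->S15 S14-1->S12 S15-0->S12 S15-1->S12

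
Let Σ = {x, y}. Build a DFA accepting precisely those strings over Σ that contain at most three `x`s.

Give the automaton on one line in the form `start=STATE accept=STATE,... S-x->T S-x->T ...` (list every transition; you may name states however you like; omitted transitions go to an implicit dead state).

start=s0 accept=s0,s1,s2,s3 s0-x->s1 s0-y->s0 s1-x->s2 s1-y->s1 s2-x->s3 s2-y->s2 s3-x->s4 s3-y->s3 s4-x->s4 s4-y->s4

Only the number of `x`s matters, and only up to 4. Make a chain s0 → s1 → s2 → s3 → s4 advanced by each `x` (with s4 absorbing); every other symbol self-loops. The accepting set is {s0, s1, s2, s3}.
A 5-state machine:
        x   y  
>* s0   s1  s0 
 * s1   s2  s1 
 * s2   s3  s2 
 * s3   s4  s3 
   s4   s4  s4 
(> = start, * = accepting)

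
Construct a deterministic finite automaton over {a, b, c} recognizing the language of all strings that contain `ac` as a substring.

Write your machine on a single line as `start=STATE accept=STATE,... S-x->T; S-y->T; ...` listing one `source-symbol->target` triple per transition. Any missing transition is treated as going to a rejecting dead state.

States S0..S1 record the length of the longest prefix of `ac` that matches the current input suffix. Reaching S2 means `ac` has been seen, and we stay there forever. Accept from S2.
3 states suffice.
        a   b   c  
>  S0   S1  S0  S0 
   S1   S1  S0  S2 
 * S2   S2  S2  S2 
(> = start, * = accepting)

start=S0; accept=S2; S0-a->S1; S0-b->S0; S0-c->S0; S1-a->S1; S1-b->S0; S1-c->S2; S2-a->S2; S2-b->S2; S2-c->S2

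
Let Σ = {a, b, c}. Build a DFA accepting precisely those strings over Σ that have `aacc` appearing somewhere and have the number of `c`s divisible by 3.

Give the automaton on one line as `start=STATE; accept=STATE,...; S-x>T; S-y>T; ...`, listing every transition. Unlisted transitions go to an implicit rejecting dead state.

Build one automaton per condition and run them in lockstep. The first has 5 states tracking whether and how much of `aacc` has been seen; the second has 3 states tracking the count of `c`s modulo 3. A product state is a pair (one from each), accepting exactly when both do.
          a    b    c  
>  S0     S1   S0   S2 
   S1     S3   S0   S2 
   S2     S4   S2   S5 
   S3     S3   S0   S6 
   S4     S7   S2   S5 
   S5     S8   S5   S0 
   S6     S4   S2   S9 
   S7     S7   S2  S10 
   S8    S11   S5   S0 
   S9     S9   S9  S12 
   S10    S8   S5  S12 
   S11   S11   S5  S13 
 * S12   S12  S12  S14 
   S13    S1   S0  S14 
   S14   S14  S14   S9 
(> = start, * = accepting)

start=S0; accept=S12; S0-a>S1; S0-b>S0; S0-c>S2; S1-a>S3; S1-b>S0; S1-c>S2; S2-a>S4; S2-b>S2; S2-c>S5; S3-a>S3; S3-b>S0; S3-c>S6; S4-a>S7; S4-b>S2; S4-c>S5; S5-a>S8; S5-b>S5; S5-c>S0; S6-a>S4; S6-b>S2; S6-c>S9; S7-a>S7; S7-b>S2; S7-c>S10; S8-a>S11; S8-b>S5; S8-c>S0; S9-a>S9; S9-b>S9; S9-c>S12; S10-a>S8; S10-b>S5; S10-c>S12; S11-a>S11; S11-b>S5; S11-c>S13; S12-a>S12; S12-b>S12; S12-c>S14; S13-a>S1; S13-b>S0; S13-c>S14; S14-a>S14; S14-b>S14; S14-c>S9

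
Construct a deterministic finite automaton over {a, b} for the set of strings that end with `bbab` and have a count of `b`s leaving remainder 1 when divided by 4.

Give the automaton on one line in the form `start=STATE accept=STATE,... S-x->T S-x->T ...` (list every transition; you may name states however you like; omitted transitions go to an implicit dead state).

start=q0 accept=q17 q0-a->q0 q0-b->q1 q1-a->q2 q1-b->q3 q2-a->q2 q2-b->q4 q3-a->q5 q3-b->q6 q4-a->q7 q4-b->q6 q5-a->q7 q5-b->q8 q6-a->q9 q6-b->q10 q7-a->q7 q7-b->q11 q8-a->q12 q8-b->q10 q9-a->q12 q9-b->q13 q10-a->q14 q10-b->q15 q11-a->q12 q11-b->q10 q12-a->q12 q12-b->q16 q13-a->q0 q13-b->q15 q14-a->q0 q14-b->q17 q15-a->q18 q15-b->q3 q16-a->q0 q16-b->q15 q17-a->q2 q17-b->q3 q18-a->q2 q18-b->q19 q19-a->q7 q19-b->q6

Handle the two conditions separately and then intersect. One (5 states) tracks how much of the suffix `bbab` has currently been matched; the other (4 states) tracks the count of `b`s modulo 4. Each combined state is a pair, one component from each; accept when both components accept.
20 states suffice.
          a    b  
>  q0     q0   q1 
   q1     q2   q3 
   q2     q2   q4 
   q3     q5   q6 
   q4     q7   q6 
   q5     q7   q8 
   q6     q9  q10 
   q7     q7  q11 
   q8    q12  q10 
   q9    q12  q13 
   q10   q14  q15 
   q11   q12  q10 
   q12   q12  q16 
   q13    q0  q15 
   q14    q0  q17 
   q15   q18   q3 
   q16    q0  q15 
 * q17    q2   q3 
   q18    q2  q19 
   q19    q7   q6 
(> = start, * = accepting)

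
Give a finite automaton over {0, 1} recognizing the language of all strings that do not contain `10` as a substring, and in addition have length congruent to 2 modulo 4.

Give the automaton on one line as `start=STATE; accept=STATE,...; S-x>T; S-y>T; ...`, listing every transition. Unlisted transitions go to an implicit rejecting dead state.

start=s0; accept=s3,s4; s0-0>s1; s0-1>s2; s1-0>s3; s1-1>s4; s2-0>s5; s2-1>s4; s3-0>s6; s3-1>s7; s4-0>s5; s4-1>s7; s5-0>s5; s5-1>s5; s6-0>s0; s6-1>s8; s7-0>s5; s7-1>s8; s8-0>s5; s8-1>s2

Run two small machines in parallel and take their product. One (3 states) tracks partial matches of the forbidden pattern `10`; the other (4 states) tracks the input length modulo 4. Each combined state is a pair, one component from each; accept when both components accept. Equivalent product states are then merged.
        0   1  
>  s0   s1  s2 
   s1   s3  s4 
   s2   s5  s4 
 * s3   s6  s7 
 * s4   s5  s7 
   s5   s5  s5 
   s6   s0  s8 
   s7   s5  s8 
   s8   s5  s2 
(> = start, * = accepting)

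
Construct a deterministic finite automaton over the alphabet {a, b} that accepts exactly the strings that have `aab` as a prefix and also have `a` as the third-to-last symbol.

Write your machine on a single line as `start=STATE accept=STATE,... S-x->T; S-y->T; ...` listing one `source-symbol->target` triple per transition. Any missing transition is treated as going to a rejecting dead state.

Run two small machines in parallel and take their product. The first has 5 states tracking whether the input so far still matches the prefix `aab`; the second has 15 states tracking the last 3 symbols read. A product state is a pair (one from each), accepting exactly when both do.
23 states suffice.
          a    b  
>  s0     s1   s2 
   s1     s3   s4 
   s2     s5   s6 
   s3     s7   s8 
   s4     s9  s10 
   s5    s11  s12 
   s6    s13  s14 
   s7     s7  s15 
 * s8    s16  s17 
   s9    s11  s12 
   s10   s13  s14 
   s11    s7  s15 
   s12    s9  s10 
   s13   s11  s12 
   s14   s13  s14 
   s15    s9  s10 
 * s16   s18  s19 
 * s17   s20  s21 
   s18   s22   s8 
   s19   s16  s17 
   s20   s18  s19 
   s21   s20  s21 
 * s22   s22   s8 
(> = start, * = accepting)

start=s0; accept=s8,s16,s17,s22; s0-a->s1; s0-b->s2; s1-a->s3; s1-b->s4; s2-a->s5; s2-b->s6; s3-a->s7; s3-b->s8; s4-a->s9; s4-b->s10; s5-a->s11; s5-b->s12; s6-a->s13; s6-b->s14; s7-a->s7; s7-b->s15; s8-a->s16; s8-b->s17; s9-a->s11; s9-b->s12; s10-a->s13; s10-b->s14; s11-a->s7; s11-b->s15; s12-a->s9; s12-b->s10; s13-a->s11; s13-b->s12; s14-a->s13; s14-b->s14; s15-a->s9; s15-b->s10; s16-a->s18; s16-b->s19; s17-a->s20; s17-b->s21; s18-a->s22; s18-b->s8; s19-a->s16; s19-b->s17; s20-a->s18; s20-b->s19; s21-a->s20; s21-b->s21; s22-a->s22; s22-b->s8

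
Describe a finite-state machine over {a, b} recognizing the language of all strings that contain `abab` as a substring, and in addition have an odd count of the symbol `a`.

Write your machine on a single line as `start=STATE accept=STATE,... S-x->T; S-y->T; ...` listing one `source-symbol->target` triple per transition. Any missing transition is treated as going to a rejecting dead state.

start=s0; accept=s9; s0-a->s1; s0-b->s0; s1-a->s2; s1-b->s3; s2-a->s1; s2-b->s4; s3-a->s5; s3-b->s6; s4-a->s7; s4-b->s0; s5-a->s1; s5-b->s8; s6-a->s2; s6-b->s6; s7-a->s2; s7-b->s9; s8-a->s9; s8-b->s8; s9-a->s8; s9-b->s9

Run two small machines in parallel and take their product. One (5 states) tracks whether and how much of `abab` has been seen; the other (2 states) tracks the count of `a`s modulo 2. Each combined state is a pair, one component from each; accept when both components accept.
A 10-state machine:
        a   b  
>  s0   s1  s0 
   s1   s2  s3 
   s2   s1  s4 
   s3   s5  s6 
   s4   s7  s0 
   s5   s1  s8 
   s6   s2  s6 
   s7   s2  s9 
   s8   s9  s8 
 * s9   s8  s9 
(> = start, * = accepting)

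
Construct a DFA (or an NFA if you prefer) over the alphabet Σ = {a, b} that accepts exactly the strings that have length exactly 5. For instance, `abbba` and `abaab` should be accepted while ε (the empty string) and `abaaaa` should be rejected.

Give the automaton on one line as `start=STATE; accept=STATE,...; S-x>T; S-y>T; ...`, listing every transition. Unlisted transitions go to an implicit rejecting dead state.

Count input length up to 6: every symbol moves from S0 toward S6, which means 'more than 5' and absorbs. Accept from {S5}.
7 states suffice.
        a   b  
>  S0   S1  S1 
   S1   S2  S2 
   S2   S3  S3 
   S3   S4  S4 
   S4   S5  S5 
 * S5   S6  S6 
   S6   S6  S6 
(> = start, * = accepting)

start=S0; accept=S5; S0-a>S1; S0-b>S1; S1-a>S2; S1-b>S2; S2-a>S3; S2-b>S3; S3-a>S4; S3-b>S4; S4-a>S5; S4-b>S5; S5-a>S6; S5-b>S6; S6-a>S6; S6-b>S6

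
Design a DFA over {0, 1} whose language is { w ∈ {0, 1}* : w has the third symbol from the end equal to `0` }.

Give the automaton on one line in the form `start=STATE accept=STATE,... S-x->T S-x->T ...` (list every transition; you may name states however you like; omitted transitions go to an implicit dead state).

Because acceptance depends on a position counted from the end, the machine has to buffer the most recent 3 symbols. Make each state the string of the last up-to-3 symbols read; on input `x` shift the window left and append `x`. Accept when the buffered window has length 3 and begins with `0`.
With 15 states:
       0  1 
>  A   B  C 
   B   D  E 
   C   F  G 
   D   H  I 
   E   J  K 
   F   L  M 
   G   N  O 
 * H   H  I 
 * I   J  K 
 * J   L  M 
 * K   N  O 
   L   H  I 
   M   J  K 
   N   L  M 
   O   N  O 
(> = start, * = accepting)

start=A accept=H,I,J,K A-0->B A-1->C B-0->D B-1->E C-0->F C-1->G D-0->H D-1->I E-0->J E-1->K F-0->L F-1->M G-0->N G-1->O H-0->H H-1->I I-0->J I-1->K J-0->L J-1->M K-0->N K-1->O L-0->H L-1->I M-0->J M-1->K N-0->L N-1->M O-0->N O-1->O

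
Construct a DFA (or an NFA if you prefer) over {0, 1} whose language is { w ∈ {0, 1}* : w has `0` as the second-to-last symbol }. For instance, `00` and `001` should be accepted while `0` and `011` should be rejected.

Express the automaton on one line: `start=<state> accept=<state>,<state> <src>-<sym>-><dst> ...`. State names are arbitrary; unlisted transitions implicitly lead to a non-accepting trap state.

Because acceptance depends on a position counted from the end, the machine has to buffer the most recent 2 symbols. Make each state the string of the last up-to-2 symbols read; on input `x` shift the window left and append `x`. Accept when the buffered window has length 2 and begins with `0`.
        0   1  
>  s0   s1  s2 
   s1   s3  s4 
   s2   s5  s6 
 * s3   s3  s4 
 * s4   s5  s6 
   s5   s3  s4 
   s6   s5  s6 
(> = start, * = accepting)

start=s0 accept=s3,s4 s0-0->s1 s0-1->s2 s1-0->s3 s1-1->s4 s2-0->s5 s2-1->s6 s3-0->s3 s3-1->s4 s4-0->s5 s4-1->s6 s5-0->s3 s5-1->s4 s6-0->s5 s6-1->s6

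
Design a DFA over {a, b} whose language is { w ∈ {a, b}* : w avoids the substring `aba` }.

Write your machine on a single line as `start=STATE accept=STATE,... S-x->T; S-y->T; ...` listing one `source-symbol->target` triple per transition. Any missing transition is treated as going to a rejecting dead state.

start=q0; accept=q0,q1,q2; q0-a->q1; q0-b->q0; q1-a->q1; q1-b->q2; q2-a->q3; q2-b->q0; q3-a->q3; q3-b->q3

This is the complement of 'contains `aba`'. Use the same substring-matching states — q0 through q3 holding how much of `aba` has just been matched — but flip the accepting set: everything except the trap q3 accepts.
With 4 states:
        a   b  
>* q0   q1  q0 
 * q1   q1  q2 
 * q2   q3  q0 
   q3   q3  q3 
(> = start, * = accepting)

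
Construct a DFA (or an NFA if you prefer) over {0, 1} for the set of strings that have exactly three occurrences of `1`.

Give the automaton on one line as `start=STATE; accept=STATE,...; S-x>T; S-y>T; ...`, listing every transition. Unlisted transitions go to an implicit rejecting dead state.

Count `1`s, saturating at 4: states q0 through q3 mean 0 through 3 `1`s seen; q4 means more than 3. Each `1` increments (capped at q4); other symbols loop. Accept from {q3}.
A 5-state machine:
        0   1  
>  q0   q0  q1 
   q1   q1  q2 
   q2   q2  q3 
 * q3   q3  q4 
   q4   q4  q4 
(> = start, * = accepting)

start=q0; accept=q3; q0-0>q0; q0-1>q1; q1-0>q1; q1-1>q2; q2-0>q2; q2-1>q3; q3-0>q3; q3-1>q4; q4-0>q4; q4-1>q4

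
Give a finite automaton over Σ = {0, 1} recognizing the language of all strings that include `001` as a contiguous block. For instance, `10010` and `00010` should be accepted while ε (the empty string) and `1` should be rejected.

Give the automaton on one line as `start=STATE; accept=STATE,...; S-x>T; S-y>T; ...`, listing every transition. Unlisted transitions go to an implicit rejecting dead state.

start=s0; accept=s3; s0-0>s1; s0-1>s0; s1-0>s2; s1-1>s0; s2-0>s2; s2-1>s3; s3-0>s3; s3-1>s3

Track how much of `001` has been matched so far: state s0 is no progress, s3 is the absorbing accept state reached once `001` has occurred. Intermediate states record partial matches; on a mismatch, fall back to the longest reusable overlap.
        0   1  
>  s0   s1  s0 
   s1   s2  s0 
   s2   s2  s3 
 * s3   s3  s3 
(> = start, * = accepting)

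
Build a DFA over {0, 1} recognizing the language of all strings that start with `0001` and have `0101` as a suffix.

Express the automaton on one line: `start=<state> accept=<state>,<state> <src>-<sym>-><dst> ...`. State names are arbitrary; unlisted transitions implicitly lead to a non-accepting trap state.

Build one automaton per condition and run them in lockstep. One (6 states) tracks whether the input so far still matches the prefix `0001`; the other (5 states) tracks how much of the suffix `0101` has currently been matched. Each combined state is a pair, one component from each; accept when both components accept. Equivalent product states are then merged.
       0  1 
>  A   B  C 
   B   D  C 
   C   C  C 
   D   E  C 
   E   C  F 
   F   G  H 
   G   I  J 
   H   I  H 
   I   I  F 
 * J   G  H 
(> = start, * = accepting)

start=A accept=J A-0->B A-1->C B-0->D B-1->C C-0->C C-1->C D-0->E D-1->C E-0->C E-1->F F-0->G F-1->H G-0->I G-1->J H-0->I H-1->H I-0->I I-1->F J-0->G J-1->H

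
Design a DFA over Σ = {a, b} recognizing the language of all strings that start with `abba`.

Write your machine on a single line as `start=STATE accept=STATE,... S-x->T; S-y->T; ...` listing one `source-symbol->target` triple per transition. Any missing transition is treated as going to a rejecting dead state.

start=q0; accept=q4; q0-a->q1; q0-b->q5; q1-a->q5; q1-b->q2; q2-a->q5; q2-b->q3; q3-a->q4; q3-b->q5; q4-a->q4; q4-b->q4; q5-a->q5; q5-b->q5

Check the first 4 symbols one by one: q0 through q3 record how many have matched `abba` so far; any wrong symbol goes to the dead state q5. After all 4 match we enter the accepting sink q4.
        a   b  
>  q0   q1  q5 
   q1   q5  q2 
   q2   q5  q3 
   q3   q4  q5 
 * q4   q4  q4 
   q5   q5  q5 
(> = start, * = accepting)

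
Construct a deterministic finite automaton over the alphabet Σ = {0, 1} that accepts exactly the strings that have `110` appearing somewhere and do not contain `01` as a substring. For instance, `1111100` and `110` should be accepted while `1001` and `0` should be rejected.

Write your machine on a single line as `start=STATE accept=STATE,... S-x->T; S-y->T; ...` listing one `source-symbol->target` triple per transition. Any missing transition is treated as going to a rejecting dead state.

start=q0; accept=q7; q0-0->q1; q0-1->q2; q1-0->q1; q1-1->q3; q2-0->q1; q2-1->q4; q3-0->q5; q3-1->q6; q4-0->q7; q4-1->q4; q5-0->q5; q5-1->q3; q6-0->q8; q6-1->q6; q7-0->q7; q7-1->q8; q8-0->q8; q8-1->q8

Handle the two conditions separately and then intersect. The first has 4 states tracking whether and how much of `110` has been seen; the second has 3 states tracking partial matches of the forbidden pattern `01`. A product state is a pair (one from each), accepting exactly when both do.
A 9-state machine:
        0   1  
>  q0   q1  q2 
   q1   q1  q3 
   q2   q1  q4 
   q3   q5  q6 
   q4   q7  q4 
   q5   q5  q3 
   q6   q8  q6 
 * q7   q7  q8 
   q8   q8  q8 
(> = start, * = accepting)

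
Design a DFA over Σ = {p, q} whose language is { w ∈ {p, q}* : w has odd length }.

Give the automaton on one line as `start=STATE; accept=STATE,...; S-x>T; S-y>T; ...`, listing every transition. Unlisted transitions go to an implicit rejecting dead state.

start=A; accept=B; A-p>B; A-q>B; B-p>A; B-q>A

Count input length modulo 2: every symbol advances one step around the cycle A → B → A. Accept at B.
With 2 states:
       p  q 
>  A   B  B 
 * B   A  A 
(> = start, * = accepting)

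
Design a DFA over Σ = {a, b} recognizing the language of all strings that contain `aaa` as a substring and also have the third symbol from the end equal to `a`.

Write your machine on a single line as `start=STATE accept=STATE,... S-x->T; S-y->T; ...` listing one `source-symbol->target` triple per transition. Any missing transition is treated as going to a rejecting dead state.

start=q0; accept=q3,q4,q5,q6; q0-a->q1; q0-b->q0; q1-a->q2; q1-b->q0; q2-a->q3; q2-b->q0; q3-a->q3; q3-b->q4; q4-a->q5; q4-b->q6; q5-a->q7; q5-b->q8; q6-a->q9; q6-b->q10; q7-a->q3; q7-b->q4; q8-a->q5; q8-b->q6; q9-a->q7; q9-b->q8; q10-a->q9; q10-b->q10

Run two small machines in parallel and take their product. The first has 4 states tracking whether and how much of `aaa` has been seen; the second has 15 states tracking the last 3 symbols read. A product state is a pair (one from each), accepting exactly when both do. Equivalent product states are then merged.
An 11-state machine:
          a    b  
>  q0     q1   q0 
   q1     q2   q0 
   q2     q3   q0 
 * q3     q3   q4 
 * q4     q5   q6 
 * q5     q7   q8 
 * q6     q9  q10 
   q7     q3   q4 
   q8     q5   q6 
   q9     q7   q8 
   q10    q9  q10 
(> = start, * = accepting)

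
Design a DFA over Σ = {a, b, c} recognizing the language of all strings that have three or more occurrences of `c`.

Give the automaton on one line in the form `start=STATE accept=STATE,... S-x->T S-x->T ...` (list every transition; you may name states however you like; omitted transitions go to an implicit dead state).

Only the number of `c`s matters, and only up to 4. Make a chain S0 → S1 → S2 → S3 → S4 advanced by each `c` (with S4 absorbing); every other symbol self-loops. The accepting set is {S3, S4}.
With 5 states:
        a   b   c  
>  S0   S0  S0  S1 
   S1   S1  S1  S2 
   S2   S2  S2  S3 
 * S3   S3  S3  S4 
 * S4   S4  S4  S4 
(> = start, * = accepting)

start=S0 accept=S3,S4 S0-a->S0 S0-b->S0 S0-c->S1 S1-a->S1 S1-b->S1 S1-c->S2 S2-a->S2 S2-b->S2 S2-c->S3 S3-a->S3 S3-b->S3 S3-c->S4 S4-a->S4 S4-b->S4 S4-c->S4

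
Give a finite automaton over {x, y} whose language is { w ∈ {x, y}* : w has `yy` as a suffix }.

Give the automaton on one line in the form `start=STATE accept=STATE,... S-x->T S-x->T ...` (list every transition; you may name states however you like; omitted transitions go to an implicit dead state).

Let each state record the length of the longest suffix of the input read so far that is also a prefix of `yy`. q1 means the last symbol is `y`; q2 means the last 2 symbols are `yy`. Accept only at q2, where the string currently ends in `yy`.
        x   y  
>  q0   q0  q1 
   q1   q0  q2 
 * q2   q0  q2 
(> = start, * = accepting)

start=q0 accept=q2 q0-x->q0 q0-y->q1 q1-x->q0 q1-y->q2 q2-x->q0 q2-y->q2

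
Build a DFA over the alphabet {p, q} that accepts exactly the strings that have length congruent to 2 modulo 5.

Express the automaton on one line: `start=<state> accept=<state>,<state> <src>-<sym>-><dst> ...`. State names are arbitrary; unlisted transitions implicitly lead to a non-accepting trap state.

start=S0 accept=S2 S0-p->S1 S0-q->S1 S1-p->S2 S1-q->S2 S2-p->S3 S2-q->S3 S3-p->S4 S3-q->S4 S4-p->S0 S4-q->S0

Count input length modulo 5: every symbol advances one step around the cycle S0 → S1 → S2 → S3 → S4 → S0. Accept at S2.
5 states suffice.
        p   q  
>  S0   S1  S1 
   S1   S2  S2 
 * S2   S3  S3 
   S3   S4  S4 
   S4   S0  S0 
(> = start, * = accepting)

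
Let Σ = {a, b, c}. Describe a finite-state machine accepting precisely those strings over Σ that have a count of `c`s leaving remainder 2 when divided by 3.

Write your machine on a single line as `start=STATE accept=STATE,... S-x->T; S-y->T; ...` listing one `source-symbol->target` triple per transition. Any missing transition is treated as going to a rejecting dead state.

start=q0; accept=q2; q0-a->q0; q0-b->q0; q0-c->q1; q1-a->q1; q1-b->q1; q1-c->q2; q2-a->q2; q2-b->q2; q2-c->q0

Keep the running count of `c`s modulo 3: each `c` advances along the cycle q0 → q1 → q2 → q0 while other symbols loop. Accept at q2.
A 3-state machine:
        a   b   c  
>  q0   q0  q0  q1 
   q1   q1  q1  q2 
 * q2   q2  q2  q0 
(> = start, * = accepting)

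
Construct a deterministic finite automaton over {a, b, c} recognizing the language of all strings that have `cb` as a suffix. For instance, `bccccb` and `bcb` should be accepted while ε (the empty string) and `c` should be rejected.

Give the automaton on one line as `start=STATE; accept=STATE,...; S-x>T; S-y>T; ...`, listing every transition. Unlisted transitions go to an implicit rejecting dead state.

start=q0; accept=q2; q0-a>q0; q0-b>q0; q0-c>q1; q1-a>q0; q1-b>q2; q1-c>q1; q2-a>q0; q2-b>q0; q2-c>q1

Let each state record the length of the longest suffix of the input read so far that is also a prefix of `cb`. q1 means the last symbol is `c`; q2 means the last 2 symbols are `cb`. Accept only at q2, where the string currently ends in `cb`.
With 3 states:
        a   b   c  
>  q0   q0  q0  q1 
   q1   q0  q2  q1 
 * q2   q0  q0  q1 
(> = start, * = accepting)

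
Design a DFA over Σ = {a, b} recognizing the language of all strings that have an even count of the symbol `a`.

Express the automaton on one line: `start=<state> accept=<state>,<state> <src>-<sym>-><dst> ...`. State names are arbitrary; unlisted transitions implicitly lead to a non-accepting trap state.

The only thing that matters is how many `a`s have appeared, reduced mod 2. Use one state per residue: q0 for 0, …, q1 for 1. Reading `a` moves to the next residue; anything else stays put. q0 is accepting.
        a   b  
>* q0   q1  q0 
   q1   q0  q1 
(> = start, * = accepting)

start=q0 accept=q0 q0-a->q1 q0-b->q0 q1-a->q0 q1-b->q1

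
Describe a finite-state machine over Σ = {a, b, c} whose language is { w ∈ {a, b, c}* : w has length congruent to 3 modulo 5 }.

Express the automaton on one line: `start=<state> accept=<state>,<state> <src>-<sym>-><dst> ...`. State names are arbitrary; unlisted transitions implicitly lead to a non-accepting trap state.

Only the length mod 5 matters, so use a 5-cycle: from any state, every input symbol moves to the next state, wrapping s4 back to s0. Mark s3 accepting.
A 5-state machine:
        a   b   c  
>  s0   s1  s1  s1 
   s1   s2  s2  s2 
   s2   s3  s3  s3 
 * s3   s4  s4  s4 
   s4   s0  s0  s0 
(> = start, * = accepting)

start=s0 accept=s3 s0-a->s1 s0-b->s1 s0-c->s1 s1-a->s2 s1-b->s2 s1-c->s2 s2-a->s3 s2-b->s3 s2-c->s3 s3-a->s4 s3-b->s4 s3-c->s4 s4-a->s0 s4-b->s0 s4-c->s0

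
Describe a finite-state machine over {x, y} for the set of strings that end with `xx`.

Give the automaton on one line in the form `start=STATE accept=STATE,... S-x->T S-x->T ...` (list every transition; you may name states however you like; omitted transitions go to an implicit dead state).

start=A accept=C A-x->B A-y->A B-x->C B-y->A C-x->C C-y->A

Let each state record the length of the longest suffix of the input read so far that is also a prefix of `xx`. B means the last symbol is `x`; C means the last 2 symbols are `xx`. Accept only at C, where the string currently ends in `xx`.
With 3 states:
       x  y 
>  A   B  A 
   B   C  A 
 * C   C  A 
(> = start, * = accepting)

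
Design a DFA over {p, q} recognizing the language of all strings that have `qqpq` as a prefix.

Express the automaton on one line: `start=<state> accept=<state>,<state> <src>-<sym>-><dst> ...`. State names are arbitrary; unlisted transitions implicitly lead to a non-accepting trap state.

Walk along `qqpq` while the input agrees: from s0 take `q` to s1, and so on. Any deviation drops to the rejecting sink s5. Once s4 is reached the prefix is confirmed and every continuation is accepted.
A 6-state machine:
        p   q  
>  s0   s5  s1 
   s1   s5  s2 
   s2   s3  s5 
   s3   s5  s4 
 * s4   s4  s4 
   s5   s5  s5 
(> = start, * = accepting)

start=s0 accept=s4 s0-p->s5 s0-q->s1 s1-p->s5 s1-q->s2 s2-p->s3 s2-q->s5 s3-p->s5 s3-q->s4 s4-p->s4 s4-q->s4 s5-p->s5 s5-q->s5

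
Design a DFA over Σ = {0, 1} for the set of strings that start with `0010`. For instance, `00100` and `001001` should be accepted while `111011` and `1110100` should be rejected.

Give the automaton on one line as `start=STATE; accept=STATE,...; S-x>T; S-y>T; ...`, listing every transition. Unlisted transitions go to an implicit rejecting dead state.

Walk along `0010` while the input agrees: from A take `0` to B, and so on. Any deviation drops to the rejecting sink F. Once E is reached the prefix is confirmed and every continuation is accepted.
6 states suffice.
       0  1 
>  A   B  F 
   B   C  F 
   C   F  D 
   D   E  F 
 * E   E  E 
   F   F  F 
(> = start, * = accepting)

start=A; accept=E; A-0>B; A-1>F; B-0>C; B-1>F; C-0>F; C-1>D; D-0>E; D-1>F; E-0>E; E-1>E; F-0>F; F-1>F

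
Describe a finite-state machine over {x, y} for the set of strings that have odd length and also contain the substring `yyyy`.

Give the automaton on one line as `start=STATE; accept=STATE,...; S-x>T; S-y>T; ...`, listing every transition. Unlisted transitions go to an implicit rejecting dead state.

Run two small machines in parallel and take their product. The first has 2 states tracking the input length modulo 2; the second has 5 states tracking whether and how much of `yyyy` has been seen. A product state is a pair (one from each), accepting exactly when both do.
10 states suffice.
        x   y  
>  q0   q1  q2 
   q1   q0  q3 
   q2   q0  q4 
   q3   q1  q5 
   q4   q1  q6 
   q5   q0  q7 
   q6   q0  q8 
   q7   q1  q9 
   q8   q9  q9 
 * q9   q8  q8 
(> = start, * = accepting)

start=q0; accept=q9; q0-x>q1; q0-y>q2; q1-x>q0; q1-y>q3; q2-x>q0; q2-y>q4; q3-x>q1; q3-y>q5; q4-x>q1; q4-y>q6; q5-x>q0; q5-y>q7; q6-x>q0; q6-y>q8; q7-x>q1; q7-y>q9; q8-x>q9; q8-y>q9; q9-x>q8; q9-y>q8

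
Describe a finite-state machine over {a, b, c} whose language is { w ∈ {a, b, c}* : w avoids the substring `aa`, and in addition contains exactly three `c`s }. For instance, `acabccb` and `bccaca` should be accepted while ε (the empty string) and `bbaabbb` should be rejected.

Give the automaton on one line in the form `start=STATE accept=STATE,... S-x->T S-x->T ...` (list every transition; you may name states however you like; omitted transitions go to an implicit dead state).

start=q0 accept=q8,q10 q0-a->q1 q0-b->q0 q0-c->q2 q1-a->q3 q1-b->q0 q1-c->q2 q2-a->q4 q2-b->q2 q2-c->q5 q3-a->q3 q3-b->q3 q3-c->q6 q4-a->q6 q4-b->q2 q4-c->q5 q5-a->q7 q5-b->q5 q5-c->q8 q6-a->q6 q6-b->q6 q6-c->q9 q7-a->q9 q7-b->q5 q7-c->q8 q8-a->q10 q8-b->q8 q8-c->q11 q9-a->q9 q9-b->q9 q9-c->q12 q10-a->q12 q10-b->q8 q10-c->q11 q11-a->q13 q11-b->q11 q11-c->q11 q12-a->q12 q12-b->q12 q12-c->q14 q13-a->q14 q13-b->q11 q13-c->q11 q14-a->q14 q14-b->q14 q14-c->q14

Run two small machines in parallel and take their product. The first has 3 states tracking partial matches of the forbidden pattern `aa`; the second has 5 states tracking the count of `c`s, saturating at 4. A product state is a pair (one from each), accepting exactly when both do.
15 states suffice.
          a    b    c  
>  q0     q1   q0   q2 
   q1     q3   q0   q2 
   q2     q4   q2   q5 
   q3     q3   q3   q6 
   q4     q6   q2   q5 
   q5     q7   q5   q8 
   q6     q6   q6   q9 
   q7     q9   q5   q8 
 * q8    q10   q8  q11 
   q9     q9   q9  q12 
 * q10   q12   q8  q11 
   q11   q13  q11  q11 
   q12   q12  q12  q14 
   q13   q14  q11  q11 
   q14   q14  q14  q14 
(> = start, * = accepting)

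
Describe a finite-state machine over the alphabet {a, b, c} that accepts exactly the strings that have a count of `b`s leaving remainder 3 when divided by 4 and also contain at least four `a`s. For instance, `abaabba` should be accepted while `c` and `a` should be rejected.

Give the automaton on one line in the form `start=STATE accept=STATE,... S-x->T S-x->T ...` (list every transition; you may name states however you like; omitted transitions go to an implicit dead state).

start=q0 accept=q19 q0-a->q1 q0-b->q2 q0-c->q0 q1-a->q3 q1-b->q4 q1-c->q1 q2-a->q4 q2-b->q5 q2-c->q2 q3-a->q6 q3-b->q7 q3-c->q3 q4-a->q7 q4-b->q8 q4-c->q4 q5-a->q8 q5-b->q9 q5-c->q5 q6-a->q10 q6-b->q11 q6-c->q6 q7-a->q11 q7-b->q12 q7-c->q7 q8-a->q12 q8-b->q13 q8-c->q8 q9-a->q13 q9-b->q0 q9-c->q9 q10-a->q10 q10-b->q14 q10-c->q10 q11-a->q14 q11-b->q15 q11-c->q11 q12-a->q15 q12-b->q16 q12-c->q12 q13-a->q16 q13-b->q1 q13-c->q13 q14-a->q14 q14-b->q17 q14-c->q14 q15-a->q17 q15-b->q18 q15-c->q15 q16-a->q18 q16-b->q3 q16-c->q16 q17-a->q17 q17-b->q19 q17-c->q17 q18-a->q19 q18-b->q6 q18-c->q18 q19-a->q19 q19-b->q10 q19-c->q19

Run two small machines in parallel and take their product. The first has 4 states tracking the count of `b`s modulo 4; the second has 6 states tracking the count of `a`s, saturating at 5. A product state is a pair (one from each), accepting exactly when both do. Equivalent product states are then merged.
With 20 states:
          a    b    c  
>  q0     q1   q2   q0 
   q1     q3   q4   q1 
   q2     q4   q5   q2 
   q3     q6   q7   q3 
   q4     q7   q8   q4 
   q5     q8   q9   q5 
   q6    q10  q11   q6 
   q7    q11  q12   q7 
   q8    q12  q13   q8 
   q9    q13   q0   q9 
   q10   q10  q14  q10 
   q11   q14  q15  q11 
   q12   q15  q16  q12 
   q13   q16   q1  q13 
   q14   q14  q17  q14 
   q15   q17  q18  q15 
   q16   q18   q3  q16 
   q17   q17  q19  q17 
   q18   q19   q6  q18 
 * q19   q19  q10  q19 
(> = start, * = accepting)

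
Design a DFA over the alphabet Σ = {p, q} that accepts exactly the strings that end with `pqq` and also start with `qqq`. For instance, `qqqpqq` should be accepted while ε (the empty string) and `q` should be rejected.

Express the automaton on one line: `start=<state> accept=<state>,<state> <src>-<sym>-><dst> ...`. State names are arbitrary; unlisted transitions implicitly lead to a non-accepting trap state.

start=A accept=H A-p->B A-q->C B-p->B B-q->B C-p->B C-q->D D-p->B D-q->E E-p->F E-q->E F-p->F F-q->G G-p->F G-q->H H-p->F H-q->E

Handle the two conditions separately and then intersect. One (4 states) tracks how much of the suffix `pqq` has currently been matched; the other (5 states) tracks whether the input so far still matches the prefix `qqq`. Each combined state is a pair, one component from each; accept when both components accept. Minimizing collapses redundant product states.
With 8 states:
       p  q 
>  A   B  C 
   B   B  B 
   C   B  D 
   D   B  E 
   E   F  E 
   F   F  G 
   G   F  H 
 * H   F  E 
(> = start, * = accepting)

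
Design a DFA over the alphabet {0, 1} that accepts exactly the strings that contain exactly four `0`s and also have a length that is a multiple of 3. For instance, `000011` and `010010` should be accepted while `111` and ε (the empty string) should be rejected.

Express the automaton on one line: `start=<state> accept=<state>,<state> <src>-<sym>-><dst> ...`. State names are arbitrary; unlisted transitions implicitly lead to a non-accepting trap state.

Build one automaton per condition and run them in lockstep. One (6 states) tracks the count of `0`s, saturating at 5; the other (3 states) tracks the input length modulo 3. Each combined state is a pair, one component from each; accept when both components accept.
18 states suffice.
          0    1  
>  s0     s1   s2 
   s1     s3   s4 
   s2     s4   s5 
   s3     s6   s7 
   s4     s7   s8 
   s5     s8   s0 
   s6     s9  s10 
   s7    s10  s11 
   s8    s11   s1 
   s9    s12  s13 
   s10   s13  s14 
   s11   s14   s3 
   s12   s15  s15 
   s13   s15  s16 
   s14   s16   s6 
   s15   s17  s17 
 * s16   s17   s9 
   s17   s12  s12 
(> = start, * = accepting)

start=s0 accept=s16 s0-0->s1 s0-1->s2 s1-0->s3 s1-1->s4 s2-0->s4 s2-1->s5 s3-0->s6 s3-1->s7 s4-0->s7 s4-1->s8 s5-0->s8 s5-1->s0 s6-0->s9 s6-1->s10 s7-0->s10 s7-1->s11 s8-0->s11 s8-1->s1 s9-0->s12 s9-1->s13 s10-0->s13 s10-1->s14 s11-0->s14 s11-1->s3 s12-0->s15 s12-1->s15 s13-0->s15 s13-1->s16 s14-0->s16 s14-1->s6 s15-0->s17 s15-1->s17 s16-0->s17 s16-1->s9 s17-0->s12 s17-1->s12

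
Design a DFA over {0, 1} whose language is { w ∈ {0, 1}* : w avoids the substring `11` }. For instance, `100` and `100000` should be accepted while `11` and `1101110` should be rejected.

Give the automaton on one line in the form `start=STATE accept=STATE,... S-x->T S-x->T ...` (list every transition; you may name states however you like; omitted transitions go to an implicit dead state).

Track partial matches of the forbidden pattern `11`. State S2 is a dead state reached once `11` has occurred; every other state accepts. S0 means no part of `11` is currently matched.
With 3 states:
        0   1  
>* S0   S0  S1 
 * S1   S0  S2 
   S2   S2  S2 
(> = start, * = accepting)

start=S0 accept=S0,S1 S0-0->S0 S0-1->S1 S1-0->S0 S1-1->S2 S2-0->S2 S2-1->S2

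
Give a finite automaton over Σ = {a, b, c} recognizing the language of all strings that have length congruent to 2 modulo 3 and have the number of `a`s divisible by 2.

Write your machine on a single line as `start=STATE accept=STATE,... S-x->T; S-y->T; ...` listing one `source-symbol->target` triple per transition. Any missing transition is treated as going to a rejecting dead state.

start=S0; accept=S3; S0-a->S1; S0-b->S2; S0-c->S2; S1-a->S3; S1-b->S4; S1-c->S4; S2-a->S4; S2-b->S3; S2-c->S3; S3-a->S5; S3-b->S0; S3-c->S0; S4-a->S0; S4-b->S5; S4-c->S5; S5-a->S2; S5-b->S1; S5-c->S1

Build one automaton per condition and run them in lockstep. The first has 3 states tracking the input length modulo 3; the second has 2 states tracking the count of `a`s modulo 2. A product state is a pair (one from each), accepting exactly when both do.
        a   b   c  
>  S0   S1  S2  S2 
   S1   S3  S4  S4 
   S2   S4  S3  S3 
 * S3   S5  S0  S0 
   S4   S0  S5  S5 
   S5   S2  S1  S1 
(> = start, * = accepting)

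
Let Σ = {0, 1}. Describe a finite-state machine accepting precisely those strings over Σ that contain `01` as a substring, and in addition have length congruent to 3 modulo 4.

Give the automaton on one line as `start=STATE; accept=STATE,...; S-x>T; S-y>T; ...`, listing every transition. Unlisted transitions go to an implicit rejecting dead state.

start=s0; accept=s7; s0-0>s1; s0-1>s2; s1-0>s3; s1-1>s4; s2-0>s3; s2-1>s5; s3-0>s6; s3-1>s7; s4-0>s7; s4-1>s7; s5-0>s6; s5-1>s8; s6-0>s9; s6-1>s10; s7-0>s10; s7-1>s10; s8-0>s9; s8-1>s0; s9-0>s1; s9-1>s11; s10-0>s11; s10-1>s11; s11-0>s4; s11-1>s4

Build one automaton per condition and run them in lockstep. One (3 states) tracks whether and how much of `01` has been seen; the other (4 states) tracks the input length modulo 4. Each combined state is a pair, one component from each; accept when both components accept.
          0    1  
>  s0     s1   s2 
   s1     s3   s4 
   s2     s3   s5 
   s3     s6   s7 
   s4     s7   s7 
   s5     s6   s8 
   s6     s9  s10 
 * s7    s10  s10 
   s8     s9   s0 
   s9     s1  s11 
   s10   s11  s11 
   s11    s4   s4 
(> = start, * = accepting)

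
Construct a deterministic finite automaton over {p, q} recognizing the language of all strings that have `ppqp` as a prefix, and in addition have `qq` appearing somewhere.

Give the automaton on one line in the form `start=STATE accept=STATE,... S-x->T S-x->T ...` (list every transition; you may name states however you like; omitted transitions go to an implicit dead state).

start=s0 accept=s9 s0-p->s1 s0-q->s2 s1-p->s3 s1-q->s2 s2-p->s4 s2-q->s5 s3-p->s4 s3-q->s6 s4-p->s4 s4-q->s2 s5-p->s5 s5-q->s5 s6-p->s7 s6-q->s5 s7-p->s7 s7-q->s8 s8-p->s7 s8-q->s9 s9-p->s9 s9-q->s9

Run two small machines in parallel and take their product. One (6 states) tracks whether the input so far still matches the prefix `ppqp`; the other (3 states) tracks whether and how much of `qq` has been seen. Each combined state is a pair, one component from each; accept when both components accept.
With 10 states:
        p   q  
>  s0   s1  s2 
   s1   s3  s2 
   s2   s4  s5 
   s3   s4  s6 
   s4   s4  s2 
   s5   s5  s5 
   s6   s7  s5 
   s7   s7  s8 
   s8   s7  s9 
 * s9   s9  s9 
(> = start, * = accepting)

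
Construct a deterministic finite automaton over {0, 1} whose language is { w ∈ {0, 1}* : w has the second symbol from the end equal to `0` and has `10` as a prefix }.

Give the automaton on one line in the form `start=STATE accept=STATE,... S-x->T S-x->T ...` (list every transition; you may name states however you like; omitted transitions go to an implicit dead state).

Handle the two conditions separately and then intersect. One (7 states) tracks the last 2 symbols read; the other (4 states) tracks whether the input so far still matches the prefix `10`. Each combined state is a pair, one component from each; accept when both components accept.
11 states suffice.
          0    1  
>  s0     s1   s2 
   s1     s3   s4 
   s2     s5   s6 
   s3     s3   s4 
   s4     s7   s6 
   s5     s8   s9 
   s6     s7   s6 
   s7     s3   s4 
 * s8     s8   s9 
 * s9     s5  s10 
   s10    s5  s10 
(> = start, * = accepting)

start=s0 accept=s8,s9 s0-0->s1 s0-1->s2 s1-0->s3 s1-1->s4 s2-0->s5 s2-1->s6 s3-0->s3 s3-1->s4 s4-0->s7 s4-1->s6 s5-0->s8 s5-1->s9 s6-0->s7 s6-1->s6 s7-0->s3 s7-1->s4 s8-0->s8 s8-1->s9 s9-0->s5 s9-1->s10 s10-0->s5 s10-1->s10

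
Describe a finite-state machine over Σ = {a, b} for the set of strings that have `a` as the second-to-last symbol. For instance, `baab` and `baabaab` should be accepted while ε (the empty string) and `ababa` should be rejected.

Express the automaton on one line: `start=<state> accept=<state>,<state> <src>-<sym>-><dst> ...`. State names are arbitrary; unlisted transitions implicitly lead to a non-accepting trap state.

start=S0 accept=S3,S4 S0-a->S1 S0-b->S2 S1-a->S3 S1-b->S4 S2-a->S5 S2-b->S6 S3-a->S3 S3-b->S4 S4-a->S5 S4-b->S6 S5-a->S3 S5-b->S4 S6-a->S5 S6-b->S6

A DFA must remember the last 2 symbols (since which symbol is second-to-last isn't known until the input ends). Use one state per possible window of the last ≤2 symbols; accept from those whose window starts with `a`.
        a   b  
>  S0   S1  S2 
   S1   S3  S4 
   S2   S5  S6 
 * S3   S3  S4 
 * S4   S5  S6 
   S5   S3  S4 
   S6   S5  S6 
(> = start, * = accepting)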